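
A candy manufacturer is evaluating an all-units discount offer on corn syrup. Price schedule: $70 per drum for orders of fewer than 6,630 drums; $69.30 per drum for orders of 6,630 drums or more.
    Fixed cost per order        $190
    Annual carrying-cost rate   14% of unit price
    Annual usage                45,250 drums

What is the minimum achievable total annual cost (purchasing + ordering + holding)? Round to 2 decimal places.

H₁ = 14%×$70 = $9.8000;  H₂ = 14%×$69.30 = $9.7020
EOQ₁ = √(2×45,250×190/9.8000) = 1,324.61  (< 6,630, feasible at tier 1)
EOQ₂ = √(2×45,250×190/9.7020) = 1,331.28  (< 6,630 → use Q = 6,630 at tier-2 price)
TC(tier 1 (EOQ₁), Q≈1,324.6) = $3,180,481.18
TC(tier 2, Q≈6,630.0) = $3,169,283.89
Minimum at tier 2: $3,169,283.89

$3,169,283.89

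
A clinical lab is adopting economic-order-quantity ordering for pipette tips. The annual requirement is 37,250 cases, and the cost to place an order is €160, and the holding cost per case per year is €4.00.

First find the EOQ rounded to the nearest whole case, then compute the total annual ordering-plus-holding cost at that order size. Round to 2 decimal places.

Optimal lot size Q* = (2 × 37,250 × €160 / €4)^½ ≈ 1,726.27 → Q = 1,726 cases
Orders/yr = 37,250/1,726 = 21.582; ordering cost = 21.582 × €160 = €3,453.07
Average inventory = 1,726/2 = 863; holding cost = 863 × €4 = €3,452.00
Total = €3,453.07 + €3,452.00 = €6,905.07

€6,905.07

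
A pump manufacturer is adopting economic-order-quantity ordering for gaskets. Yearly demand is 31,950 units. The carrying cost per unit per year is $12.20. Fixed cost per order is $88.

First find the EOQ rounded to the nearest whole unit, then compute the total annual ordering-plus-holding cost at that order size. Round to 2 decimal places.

2DS/H = 2·31,950·88/12.2 = 460,918.03
EOQ = √460,918.03 ≈ 678.91 → Q = 679 units
Orders/yr = 31,950/679 = 47.054; ordering cost = 47.054 × $88 = $4,140.80
Average inventory = 679/2 = 339.5; holding cost = 339.5 × $12.2 = $4,141.90
Total = $4,140.80 + $4,141.90 = $8,282.70

$8,282.70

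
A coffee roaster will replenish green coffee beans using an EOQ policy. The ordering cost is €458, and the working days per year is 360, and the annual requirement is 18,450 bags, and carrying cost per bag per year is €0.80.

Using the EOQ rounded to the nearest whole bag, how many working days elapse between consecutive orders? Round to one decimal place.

89.7 days

Optimal lot size Q* = (2 × 18,450 × €458 / €0.8)^½ ≈ 4,596.22 → Q = 4,596 bags
Cycle time = (working days × Q)/D = (360 × 4,596) / 18,450 = 89.678 days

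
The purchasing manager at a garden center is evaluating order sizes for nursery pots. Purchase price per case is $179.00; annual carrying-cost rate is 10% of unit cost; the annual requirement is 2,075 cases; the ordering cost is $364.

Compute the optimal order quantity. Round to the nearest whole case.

291 cases

Holding cost per case per year: H = 10% × $179 = $17.9000
2DS/H = 2·2,075·364/17.9 = 84,391.06
EOQ = √84,391.06 ≈ 290.50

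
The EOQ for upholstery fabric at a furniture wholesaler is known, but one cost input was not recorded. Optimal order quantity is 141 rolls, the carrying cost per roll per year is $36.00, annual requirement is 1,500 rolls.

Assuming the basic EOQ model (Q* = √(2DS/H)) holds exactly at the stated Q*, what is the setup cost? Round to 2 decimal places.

From Q* = √(2DS/H) ⇒ Q*² = 2DS/H.
S = Q²H / (2D) = 141² × 36 / (2 × 1,500) = 238.5720

$238.57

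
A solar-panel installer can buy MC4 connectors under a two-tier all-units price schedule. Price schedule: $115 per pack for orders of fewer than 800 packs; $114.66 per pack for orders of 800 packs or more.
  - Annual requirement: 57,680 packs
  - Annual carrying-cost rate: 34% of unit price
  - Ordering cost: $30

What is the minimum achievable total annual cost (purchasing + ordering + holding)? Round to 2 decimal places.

$6,631,345.56

H₁ = 34%×$115 = $39.1000;  H₂ = 34%×$114.66 = $38.9844
EOQ₁ = √(2×57,680×30/39.1000) = 297.51  (< 800, feasible at tier 1)
EOQ₂ = √(2×57,680×30/38.9844) = 297.95  (< 800 → use Q = 800 at tier-2 price)
TC(tier 1 (EOQ₁), Q≈297.5) = $6,644,832.60
TC(tier 2, Q≈800.0) = $6,631,345.56
Minimum at tier 2: $6,631,345.56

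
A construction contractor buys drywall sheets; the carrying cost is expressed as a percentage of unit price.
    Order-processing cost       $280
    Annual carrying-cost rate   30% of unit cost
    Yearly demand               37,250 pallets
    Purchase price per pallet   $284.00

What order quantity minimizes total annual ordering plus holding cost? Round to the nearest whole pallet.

495 pallets

Holding cost per pallet per year: H = 30% × $284 = $85.2000
Optimal lot size Q* = (2 × 37,250 × $280 / $85.2)^½ ≈ 494.81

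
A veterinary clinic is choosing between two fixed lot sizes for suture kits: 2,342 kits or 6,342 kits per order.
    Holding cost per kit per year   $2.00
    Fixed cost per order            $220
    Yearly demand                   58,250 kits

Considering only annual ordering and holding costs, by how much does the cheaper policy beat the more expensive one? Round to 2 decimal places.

$548.84

TC(Q) = (D/Q)S + (Q/2)H
TC(2,342) = (58,250/2,342)×220 + (2,342/2)×2 = $7,813.82
TC(6,342) = (58,250/6,342)×220 + (6,342/2)×2 = $8,362.66
Lots of 2,342 are cheaper by $548.84.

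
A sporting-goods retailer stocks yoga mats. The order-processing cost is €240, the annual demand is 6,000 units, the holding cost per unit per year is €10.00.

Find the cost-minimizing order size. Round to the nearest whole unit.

537 units

2DS/H = 2·6,000·240/10 = 288,000.00
EOQ = √288,000.00 ≈ 536.66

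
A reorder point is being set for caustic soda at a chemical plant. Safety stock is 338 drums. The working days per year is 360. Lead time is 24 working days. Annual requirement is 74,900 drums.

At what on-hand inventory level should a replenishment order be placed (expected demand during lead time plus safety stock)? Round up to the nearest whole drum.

5,332 drums

Daily demand d = 74,900 / 360 = 208.056 drums/day
Demand during lead time = 208.056 × 24 = 4,993.33
Reorder point = 4,993.33 + 338 = 5,331.33 → round up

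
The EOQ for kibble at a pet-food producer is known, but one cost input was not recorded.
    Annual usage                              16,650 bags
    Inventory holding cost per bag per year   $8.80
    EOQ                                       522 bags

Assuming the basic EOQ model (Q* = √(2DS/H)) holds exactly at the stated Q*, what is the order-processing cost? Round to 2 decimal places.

From Q* = √(2DS/H) ⇒ Q*² = 2DS/H.
S = Q²H / (2D) = 522² × 8.8 / (2 × 16,650) = 72.0078

$72.01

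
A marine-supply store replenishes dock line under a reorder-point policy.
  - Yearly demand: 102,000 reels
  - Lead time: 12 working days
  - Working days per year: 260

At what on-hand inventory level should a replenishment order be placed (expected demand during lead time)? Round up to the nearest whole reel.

Daily demand d = 102,000 / 260 = 392.308 reels/day
Demand during lead time = 392.308 × 12 = 4,707.69
Reorder point = 4,707.69 → round up

4,708 reels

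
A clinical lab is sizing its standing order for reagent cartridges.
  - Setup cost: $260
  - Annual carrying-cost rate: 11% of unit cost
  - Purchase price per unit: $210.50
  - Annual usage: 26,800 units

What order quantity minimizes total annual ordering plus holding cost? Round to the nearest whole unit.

Carrying cost H = $210.5 × 11% = $23.1550/unit/yr
EOQ = √(2DS/H) = √(2 × 26,800 × 260 / 23.155)
    = √(601,857.05) ≈ 775.79

776 units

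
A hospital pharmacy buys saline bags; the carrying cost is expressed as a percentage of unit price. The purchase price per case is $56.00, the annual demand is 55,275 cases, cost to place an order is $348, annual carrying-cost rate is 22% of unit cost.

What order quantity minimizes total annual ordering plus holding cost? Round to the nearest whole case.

H = i·C = 0.22 × $56 = $12.3200 per case-year
Optimal lot size Q* = (2 × 55,275 × $348 / $12.32)^½ ≈ 1,767.11

1,767 cases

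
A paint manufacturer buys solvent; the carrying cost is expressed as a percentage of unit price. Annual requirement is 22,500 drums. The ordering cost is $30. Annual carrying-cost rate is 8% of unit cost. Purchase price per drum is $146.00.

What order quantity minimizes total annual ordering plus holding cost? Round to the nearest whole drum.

340 drums

H = i·C = 0.08 × $146 = $11.6800 per drum-year
Q* = √(2·D·S / H) = √(2·22,500·30 / 11.68) = √115,582.2 ≈ 339.97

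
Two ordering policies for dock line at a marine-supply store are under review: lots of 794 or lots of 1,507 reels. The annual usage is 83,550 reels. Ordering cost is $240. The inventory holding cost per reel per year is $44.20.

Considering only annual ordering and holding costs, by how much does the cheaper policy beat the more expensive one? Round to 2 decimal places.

$3,808.80

TC(Q) = (D/Q)S + (Q/2)H
TC(794) = (83,550/794)×240 + (794/2)×44.2 = $42,801.81
TC(1,507) = (83,550/1,507)×240 + (1,507/2)×44.2 = $46,610.61
Lots of 794 are cheaper by $3,808.80.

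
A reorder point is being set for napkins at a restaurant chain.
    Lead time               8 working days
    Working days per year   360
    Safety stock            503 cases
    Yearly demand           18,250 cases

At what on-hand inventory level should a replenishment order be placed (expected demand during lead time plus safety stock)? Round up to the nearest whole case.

Daily demand d = 18,250 / 360 = 50.694 cases/day
Demand during lead time = 50.694 × 8 = 405.56
Reorder point = 405.56 + 503 = 908.56 → round up

909 cases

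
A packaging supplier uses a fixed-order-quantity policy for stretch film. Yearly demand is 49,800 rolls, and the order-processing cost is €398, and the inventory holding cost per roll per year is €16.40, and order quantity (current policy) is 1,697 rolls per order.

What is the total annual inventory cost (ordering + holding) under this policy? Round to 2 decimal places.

Annual ordering cost = (D/Q)·S = (49,800/1,697) × 398 = €11,679.67
Annual holding cost  = (Q/2)·H = (1,697/2) × 16.4 = €13,915.40
Total = €11,679.67 + €13,915.40 = €25,595.07

€25,595.07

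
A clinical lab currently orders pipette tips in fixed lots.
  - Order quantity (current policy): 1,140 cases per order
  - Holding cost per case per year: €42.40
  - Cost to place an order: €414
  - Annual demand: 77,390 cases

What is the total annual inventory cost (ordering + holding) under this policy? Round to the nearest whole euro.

€52,273

Orders/yr = 77,390/1,140 = 67.886; ordering cost = 67.886 × €414 = €28,104.79
Average inventory = 1,140/2 = 570; holding cost = 570 × €42.4 = €24,168.00
Total = €28,104.79 + €24,168.00 = €52,272.79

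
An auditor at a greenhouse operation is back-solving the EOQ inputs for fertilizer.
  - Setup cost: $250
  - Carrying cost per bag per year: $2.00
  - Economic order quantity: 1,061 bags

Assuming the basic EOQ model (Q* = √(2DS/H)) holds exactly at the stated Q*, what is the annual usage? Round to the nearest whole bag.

EOQ relation: Q² = 2DS/H, so rearrange for the unknown.
D = Q²H / (2S) = 1,061² × 2 / (2 × 250) = 4,502.88

4,503 bags per year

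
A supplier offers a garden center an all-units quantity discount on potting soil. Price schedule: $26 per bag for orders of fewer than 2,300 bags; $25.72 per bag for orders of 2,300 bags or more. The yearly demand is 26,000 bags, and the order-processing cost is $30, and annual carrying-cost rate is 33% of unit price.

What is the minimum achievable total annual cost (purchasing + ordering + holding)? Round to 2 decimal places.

$678,819.87

H₁ = 33%×$26 = $8.5800;  H₂ = 33%×$25.72 = $8.4876
EOQ₁ = √(2×26,000×30/8.5800) = 426.40  (< 2,300, feasible at tier 1)
EOQ₂ = √(2×26,000×30/8.4876) = 428.72  (< 2,300 → use Q = 2,300 at tier-2 price)
TC(tier 1 (EOQ₁), Q≈426.4) = $679,658.52
TC(tier 2, Q≈2,300.0) = $678,819.87
Minimum at tier 2: $678,819.87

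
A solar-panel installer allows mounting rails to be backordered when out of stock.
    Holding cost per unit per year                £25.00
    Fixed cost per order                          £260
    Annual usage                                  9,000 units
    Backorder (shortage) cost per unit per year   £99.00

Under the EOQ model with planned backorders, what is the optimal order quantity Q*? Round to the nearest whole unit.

Q* = √(2DS/H) · √((H + b)/b)
   = √(2 × 9,000 × 260 / 25) · √((25 + 99) / 99)
   = 432.666 × 1.1192 ≈ 484.22

484 units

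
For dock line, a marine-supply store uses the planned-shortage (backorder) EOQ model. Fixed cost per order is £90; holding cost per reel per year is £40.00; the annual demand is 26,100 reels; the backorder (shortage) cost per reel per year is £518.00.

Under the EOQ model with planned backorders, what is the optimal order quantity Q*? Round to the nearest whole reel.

356 reels

Basic EOQ = √(2·26,100·90/40) = 342.710
Backorder adjustment √((H+b)/b) = √((40+518)/518) = 1.0379
Q* = 342.710 × 1.0379 ≈ 355.70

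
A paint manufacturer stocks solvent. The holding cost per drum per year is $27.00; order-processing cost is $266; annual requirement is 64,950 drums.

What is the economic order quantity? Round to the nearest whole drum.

Optimal lot size Q* = (2 × 64,950 × $266 / $27)^½ ≈ 1,131.26

1,131 drums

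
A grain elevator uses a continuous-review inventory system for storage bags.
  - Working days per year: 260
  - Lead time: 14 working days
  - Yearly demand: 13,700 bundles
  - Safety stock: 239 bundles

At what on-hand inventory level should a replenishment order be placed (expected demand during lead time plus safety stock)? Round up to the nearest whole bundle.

Daily demand d = 13,700 / 260 = 52.692 bundles/day
Demand during lead time = 52.692 × 14 = 737.69
Reorder point = 737.69 + 239 = 976.69 → round up

977 bundles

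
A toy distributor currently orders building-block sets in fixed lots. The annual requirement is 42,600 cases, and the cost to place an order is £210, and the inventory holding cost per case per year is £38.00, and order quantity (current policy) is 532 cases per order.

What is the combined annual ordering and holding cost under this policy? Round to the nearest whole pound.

£26,924

Ordering: D/Q × S = 42,600/532 × £210 = £16,815.79
Holding:  Q/2 × H = 532/2 × £38 = £10,108.00
Total = £16,815.79 + £10,108.00 = £26,923.79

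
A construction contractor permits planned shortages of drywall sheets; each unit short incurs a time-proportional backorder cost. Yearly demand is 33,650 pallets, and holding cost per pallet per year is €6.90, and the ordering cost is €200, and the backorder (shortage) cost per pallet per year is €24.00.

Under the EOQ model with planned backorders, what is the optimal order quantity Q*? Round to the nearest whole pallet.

Basic EOQ = √(2·33,650·200/6.9) = 1,396.683
Backorder adjustment √((H+b)/b) = √((6.9+24)/24) = 1.1347
Q* = 1,396.683 × 1.1347 ≈ 1,584.79

1,585 pallets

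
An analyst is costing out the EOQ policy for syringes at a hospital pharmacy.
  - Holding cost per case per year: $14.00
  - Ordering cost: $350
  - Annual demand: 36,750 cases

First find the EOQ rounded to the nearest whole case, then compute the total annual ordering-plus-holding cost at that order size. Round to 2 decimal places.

Q* = √(2·D·S / H) = √(2·36,750·350 / 14) = √1,837,500.0 ≈ 1,355.54 → Q = 1,356 cases
Orders/yr = 36,750/1,356 = 27.102; ordering cost = 27.102 × $350 = $9,485.62
Average inventory = 1,356/2 = 678; holding cost = 678 × $14 = $9,492.00
Total = $9,485.62 + $9,492.00 = $18,977.62

$18,977.62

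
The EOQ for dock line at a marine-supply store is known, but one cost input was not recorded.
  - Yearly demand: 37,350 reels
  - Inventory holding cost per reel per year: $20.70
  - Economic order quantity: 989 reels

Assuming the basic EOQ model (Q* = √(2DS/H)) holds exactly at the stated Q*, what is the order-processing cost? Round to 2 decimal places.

From Q* = √(2DS/H) ⇒ Q*² = 2DS/H.
S = Q²H / (2D) = 989² × 20.7 / (2 × 37,350) = 271.0456

$271.05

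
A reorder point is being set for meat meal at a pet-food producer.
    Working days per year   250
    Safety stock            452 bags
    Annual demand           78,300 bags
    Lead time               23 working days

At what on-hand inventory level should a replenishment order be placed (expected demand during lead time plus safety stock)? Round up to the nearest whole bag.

Daily demand d = 78,300 / 250 = 313.200 bags/day
Demand during lead time = 313.200 × 23 = 7,203.60
Reorder point = 7,203.60 + 452 = 7,655.60 → round up

7,656 bags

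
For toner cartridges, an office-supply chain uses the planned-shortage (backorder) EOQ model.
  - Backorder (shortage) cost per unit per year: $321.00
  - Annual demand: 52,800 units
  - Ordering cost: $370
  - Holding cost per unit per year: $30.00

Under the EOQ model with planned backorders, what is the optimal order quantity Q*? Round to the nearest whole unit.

Q* = √(2DS/H) · √((H + b)/b)
   = √(2 × 52,800 × 370 / 30) · √((30 + 321) / 321)
   = 1,141.227 × 1.0457 ≈ 1,193.36

1,193 units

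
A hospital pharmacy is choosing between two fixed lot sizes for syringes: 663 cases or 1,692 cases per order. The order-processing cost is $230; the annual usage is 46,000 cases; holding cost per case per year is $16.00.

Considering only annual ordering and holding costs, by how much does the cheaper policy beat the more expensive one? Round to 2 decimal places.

$1,472.81

Annual cost at Q: ordering D·S/Q plus holding Q·H/2.
TC(663) = (46,000/663)×230 + (663/2)×16 = $21,261.77
TC(1,692) = (46,000/1,692)×230 + (1,692/2)×16 = $19,788.96
|ΔTC| = |$21,261.77 − $19,788.96| = $1,472.81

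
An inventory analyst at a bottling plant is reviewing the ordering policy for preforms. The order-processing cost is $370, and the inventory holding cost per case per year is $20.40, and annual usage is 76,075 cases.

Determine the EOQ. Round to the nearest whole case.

EOQ = √(2DS/H) = √(2 × 76,075 × 370 / 20.4)
    = √(2,759,583.33) ≈ 1,661.20

1,661 cases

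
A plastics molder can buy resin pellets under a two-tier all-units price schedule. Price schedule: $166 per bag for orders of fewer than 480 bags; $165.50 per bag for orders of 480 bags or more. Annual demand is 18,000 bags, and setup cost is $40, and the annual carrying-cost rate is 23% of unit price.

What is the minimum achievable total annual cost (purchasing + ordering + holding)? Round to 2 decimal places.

H₁ = 23%×$166 = $38.1800;  H₂ = 23%×$165.50 = $38.0650
EOQ₁ = √(2×18,000×40/38.1800) = 194.21  (< 480, feasible at tier 1)
EOQ₂ = √(2×18,000×40/38.0650) = 194.50  (< 480 → use Q = 480 at tier-2 price)
TC(tier 1 (EOQ₁), Q≈194.2) = $2,995,414.80
TC(tier 2, Q≈480.0) = $2,989,635.60
Minimum at tier 2: $2,989,635.60

$2,989,635.60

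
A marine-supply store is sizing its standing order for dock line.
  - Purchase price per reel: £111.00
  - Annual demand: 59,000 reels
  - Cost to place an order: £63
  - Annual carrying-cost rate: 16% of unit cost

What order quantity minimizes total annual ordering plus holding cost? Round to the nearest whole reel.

H = i·C = 0.16 × £111 = £17.7600 per reel-year
2DS/H = 2·59,000·63/17.76 = 418,581.08
EOQ = √418,581.08 ≈ 646.98

647 reels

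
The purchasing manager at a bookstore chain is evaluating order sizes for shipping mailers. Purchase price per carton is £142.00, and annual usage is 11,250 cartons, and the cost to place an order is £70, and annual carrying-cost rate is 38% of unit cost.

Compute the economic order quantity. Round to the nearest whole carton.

171 cartons

Holding cost per carton per year: H = 38% × £142 = £53.9600
Q* = √(2·D·S / H) = √(2·11,250·70 / 53.96) = √29,188.3 ≈ 170.85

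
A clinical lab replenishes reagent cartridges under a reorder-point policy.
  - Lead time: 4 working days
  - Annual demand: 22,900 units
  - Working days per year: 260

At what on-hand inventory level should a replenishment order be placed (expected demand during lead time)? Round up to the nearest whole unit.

353 units

Daily demand d = 22,900 / 260 = 88.077 units/day
Demand during lead time = 88.077 × 4 = 352.31
Reorder point = 352.31 → round up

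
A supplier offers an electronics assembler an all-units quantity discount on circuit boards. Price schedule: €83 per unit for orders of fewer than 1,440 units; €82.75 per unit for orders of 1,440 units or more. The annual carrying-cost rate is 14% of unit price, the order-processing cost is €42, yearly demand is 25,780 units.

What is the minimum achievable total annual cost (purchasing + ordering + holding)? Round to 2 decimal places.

H₁ = 14%×€83 = €11.6200;  H₂ = 14%×€82.75 = €11.5850
EOQ₁ = √(2×25,780×42/11.6200) = 431.70  (< 1,440, feasible at tier 1)
EOQ₂ = √(2×25,780×42/11.5850) = 432.35  (< 1,440 → use Q = 1,440 at tier-2 price)
TC(tier 1 (EOQ₁), Q≈431.7) = €2,144,756.31
TC(tier 2, Q≈1,440.0) = €2,142,388.12
Minimum at tier 2: €2,142,388.12

€2,142,388.12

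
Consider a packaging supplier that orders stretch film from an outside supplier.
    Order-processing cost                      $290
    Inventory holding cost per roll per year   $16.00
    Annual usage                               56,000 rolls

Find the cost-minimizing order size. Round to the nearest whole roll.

2DS/H = 2·56,000·290/16 = 2,030,000.00
EOQ = √2,030,000.00 ≈ 1,424.78

1,425 rolls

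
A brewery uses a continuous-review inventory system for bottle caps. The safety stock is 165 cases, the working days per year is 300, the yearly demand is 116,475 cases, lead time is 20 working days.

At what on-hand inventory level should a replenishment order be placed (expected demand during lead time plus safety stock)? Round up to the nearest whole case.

7,930 cases

Daily demand d = 116,475 / 300 = 388.250 cases/day
Demand during lead time = 388.250 × 20 = 7,765.00
Reorder point = 7,765.00 + 165 = 7,930.00 → round up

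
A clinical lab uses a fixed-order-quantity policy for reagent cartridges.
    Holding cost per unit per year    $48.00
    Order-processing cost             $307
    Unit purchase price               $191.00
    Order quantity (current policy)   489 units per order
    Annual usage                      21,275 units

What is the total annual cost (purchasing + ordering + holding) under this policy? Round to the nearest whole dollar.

Ordering: D/Q × S = 21,275/489 × $307 = $13,356.70
Holding:  Q/2 × H = 489/2 × $48 = $11,736.00
Purchase cost = D·C = 21,275 × 191 = $4,063,525.00
Total = $13,356.70 + $11,736.00 + $4,063,525.00 = $4,088,617.70

$4,088,618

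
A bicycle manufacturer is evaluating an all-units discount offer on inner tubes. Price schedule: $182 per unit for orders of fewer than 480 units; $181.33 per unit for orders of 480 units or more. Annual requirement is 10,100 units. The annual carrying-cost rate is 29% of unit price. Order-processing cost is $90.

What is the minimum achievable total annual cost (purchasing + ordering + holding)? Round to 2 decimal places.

$1,845,947.32

H₁ = 29%×$182 = $52.7800;  H₂ = 29%×$181.33 = $52.5857
EOQ₁ = √(2×10,100×90/52.7800) = 185.59  (< 480, feasible at tier 1)
EOQ₂ = √(2×10,100×90/52.5857) = 185.94  (< 480 → use Q = 480 at tier-2 price)
TC(tier 1 (EOQ₁), Q≈185.6) = $1,847,995.61
TC(tier 2, Q≈480.0) = $1,845,947.32
Minimum at tier 2: $1,845,947.32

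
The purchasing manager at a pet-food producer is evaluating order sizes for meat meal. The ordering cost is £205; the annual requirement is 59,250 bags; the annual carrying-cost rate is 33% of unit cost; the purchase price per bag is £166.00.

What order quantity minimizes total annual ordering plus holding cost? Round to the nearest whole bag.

H = i·C = 0.33 × £166 = £54.7800 per bag-year
Optimal lot size Q* = (2 × 59,250 × £205 / £54.78)^½ ≈ 665.92

666 bags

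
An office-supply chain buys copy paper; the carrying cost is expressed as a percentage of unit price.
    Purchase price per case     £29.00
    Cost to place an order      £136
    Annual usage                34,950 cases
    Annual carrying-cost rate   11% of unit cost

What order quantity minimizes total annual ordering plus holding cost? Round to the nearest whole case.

Carrying cost H = £29 × 11% = £3.1900/case/yr
EOQ = √(2DS/H) = √(2 × 34,950 × 136 / 3.19)
    = √(2,980,062.70) ≈ 1,726.29

1,726 cases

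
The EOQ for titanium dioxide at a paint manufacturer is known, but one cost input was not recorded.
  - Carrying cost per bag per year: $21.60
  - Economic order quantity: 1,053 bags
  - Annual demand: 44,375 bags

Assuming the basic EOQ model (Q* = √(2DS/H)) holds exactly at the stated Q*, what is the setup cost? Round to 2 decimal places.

$269.86

EOQ relation: Q² = 2DS/H, so rearrange for the unknown.
S = Q²H / (2D) = 1,053² × 21.6 / (2 × 44,375) = 269.8622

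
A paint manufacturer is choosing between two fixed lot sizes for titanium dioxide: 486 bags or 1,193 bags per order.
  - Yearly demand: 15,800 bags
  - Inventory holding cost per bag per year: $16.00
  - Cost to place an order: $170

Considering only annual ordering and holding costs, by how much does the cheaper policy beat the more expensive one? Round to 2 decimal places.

$2,380.72

Annual cost at Q: ordering D·S/Q plus holding Q·H/2.
TC(486) = (15,800/486)×170 + (486/2)×16 = $9,414.75
TC(1,193) = (15,800/1,193)×170 + (1,193/2)×16 = $11,795.47
Lots of 486 are cheaper by $2,380.72.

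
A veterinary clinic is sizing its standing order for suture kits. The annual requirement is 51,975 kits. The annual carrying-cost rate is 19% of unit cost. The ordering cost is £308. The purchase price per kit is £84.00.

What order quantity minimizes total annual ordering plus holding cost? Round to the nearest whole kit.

1,416 kits

H = i·C = 0.19 × £84 = £15.9600 per kit-year
Optimal lot size Q* = (2 × 51,975 × £308 / £15.96)^½ ≈ 1,416.35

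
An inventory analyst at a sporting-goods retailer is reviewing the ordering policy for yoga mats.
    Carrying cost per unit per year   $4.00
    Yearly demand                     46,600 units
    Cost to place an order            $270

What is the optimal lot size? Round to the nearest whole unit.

Q* = √(2·D·S / H) = √(2·46,600·270 / 4) = √6,291,000.0 ≈ 2,508.19

2,508 units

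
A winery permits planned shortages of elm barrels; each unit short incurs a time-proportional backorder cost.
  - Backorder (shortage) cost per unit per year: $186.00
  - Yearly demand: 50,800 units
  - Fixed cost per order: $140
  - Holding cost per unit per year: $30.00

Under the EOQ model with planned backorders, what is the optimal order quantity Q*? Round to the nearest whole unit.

Q* = √(2DS/H) · √((H + b)/b)
   = √(2 × 50,800 × 140 / 30) · √((30 + 186) / 186)
   = 688.573 × 1.0776 ≈ 742.03

742 units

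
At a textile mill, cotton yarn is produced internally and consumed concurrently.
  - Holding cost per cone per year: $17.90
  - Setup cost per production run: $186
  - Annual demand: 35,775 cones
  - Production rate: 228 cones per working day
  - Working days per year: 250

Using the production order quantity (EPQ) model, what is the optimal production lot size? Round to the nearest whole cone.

Daily demand d = 35,775/250 = 143.100; p = 228; 1 − d/p = 0.37237
EPQ = √(2DS / (H(1 − d/p)))
    = √(2 × 35,775 × 186 / (17.9 × 0.37237)) ≈ 1,413.02

1,413 cones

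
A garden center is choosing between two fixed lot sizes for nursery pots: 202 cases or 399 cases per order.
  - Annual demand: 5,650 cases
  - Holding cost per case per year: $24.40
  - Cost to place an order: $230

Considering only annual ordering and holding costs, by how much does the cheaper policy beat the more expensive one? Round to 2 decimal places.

TC(Q) = (D/Q)S + (Q/2)H
TC(202) = (5,650/202)×230 + (202/2)×24.4 = $8,897.57
TC(399) = (5,650/399)×230 + (399/2)×24.4 = $8,124.69
Lots of 399 are cheaper by $772.88.

$772.88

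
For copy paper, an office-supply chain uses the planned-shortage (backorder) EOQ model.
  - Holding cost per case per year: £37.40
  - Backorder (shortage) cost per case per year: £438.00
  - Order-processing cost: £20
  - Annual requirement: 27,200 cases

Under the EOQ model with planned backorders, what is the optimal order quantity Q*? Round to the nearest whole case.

Q* = √(2DS/H) · √((H + b)/b)
   = √(2 × 27,200 × 20 / 37.4) · √((37.4 + 438) / 438)
   = 170.561 × 1.0418 ≈ 177.69

178 cases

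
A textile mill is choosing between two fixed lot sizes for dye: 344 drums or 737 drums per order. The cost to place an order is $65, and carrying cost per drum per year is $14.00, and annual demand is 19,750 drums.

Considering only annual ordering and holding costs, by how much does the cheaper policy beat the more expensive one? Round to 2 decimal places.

TC(Q) = (D/Q)S + (Q/2)H
TC(344) = (19,750/344)×65 + (344/2)×14 = $6,139.83
TC(737) = (19,750/737)×65 + (737/2)×14 = $6,900.86
|ΔTC| = |$6,139.83 − $6,900.86| = $761.03

$761.03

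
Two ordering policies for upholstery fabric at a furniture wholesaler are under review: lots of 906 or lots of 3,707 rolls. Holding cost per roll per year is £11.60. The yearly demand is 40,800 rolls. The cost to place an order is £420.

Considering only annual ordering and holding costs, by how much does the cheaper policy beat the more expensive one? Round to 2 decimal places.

£1,954.50

Annual cost at Q: ordering D·S/Q plus holding Q·H/2.
TC(906) = (40,800/906)×420 + (906/2)×11.6 = £24,168.71
TC(3,707) = (40,800/3,707)×420 + (3,707/2)×11.6 = £26,123.21
Cheaper: Q = 906.  Difference = £1,954.50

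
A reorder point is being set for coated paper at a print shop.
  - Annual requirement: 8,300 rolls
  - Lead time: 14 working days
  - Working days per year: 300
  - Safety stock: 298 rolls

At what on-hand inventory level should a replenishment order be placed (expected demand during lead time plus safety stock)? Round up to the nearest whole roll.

Daily demand d = 8,300 / 300 = 27.667 rolls/day
Demand during lead time = 27.667 × 14 = 387.33
Reorder point = 387.33 + 298 = 685.33 → round up

686 rolls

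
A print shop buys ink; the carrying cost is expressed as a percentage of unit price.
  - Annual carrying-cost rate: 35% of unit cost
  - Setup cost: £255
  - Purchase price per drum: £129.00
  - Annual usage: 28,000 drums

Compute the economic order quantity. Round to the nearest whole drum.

562 drums

Holding cost per drum per year: H = 35% × £129 = £45.1500
Optimal lot size Q* = (2 × 28,000 × £255 / £45.15)^½ ≈ 562.39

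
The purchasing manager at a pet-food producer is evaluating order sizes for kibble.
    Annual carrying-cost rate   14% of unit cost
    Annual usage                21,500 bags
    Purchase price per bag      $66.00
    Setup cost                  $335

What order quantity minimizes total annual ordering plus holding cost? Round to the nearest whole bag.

Holding cost per bag per year: H = 14% × $66 = $9.2400
Q* = √(2·D·S / H) = √(2·21,500·335 / 9.24) = √1,558,982.7 ≈ 1,248.59

1,249 bags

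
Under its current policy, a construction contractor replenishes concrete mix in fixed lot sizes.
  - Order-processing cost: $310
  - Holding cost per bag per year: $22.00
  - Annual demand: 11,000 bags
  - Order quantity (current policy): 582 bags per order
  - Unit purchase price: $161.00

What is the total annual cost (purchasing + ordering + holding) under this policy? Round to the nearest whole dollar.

Annual ordering cost = (D/Q)·S = (11,000/582) × 310 = $5,859.11
Annual holding cost  = (Q/2)·H = (582/2) × 22 = $6,402.00
Purchase cost = D·C = 11,000 × 161 = $1,771,000.00
Total = $5,859.11 + $6,402.00 + $1,771,000.00 = $1,783,261.11

$1,783,261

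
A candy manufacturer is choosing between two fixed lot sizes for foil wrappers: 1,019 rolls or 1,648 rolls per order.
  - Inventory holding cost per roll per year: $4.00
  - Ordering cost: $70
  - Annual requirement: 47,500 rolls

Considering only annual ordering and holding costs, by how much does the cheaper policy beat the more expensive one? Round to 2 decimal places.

$12.59

Annual cost at Q: ordering D·S/Q plus holding Q·H/2.
TC(1,019) = (47,500/1,019)×70 + (1,019/2)×4 = $5,301.00
TC(1,648) = (47,500/1,648)×70 + (1,648/2)×4 = $5,313.60
|ΔTC| = |$5,301.00 − $5,313.60| = $12.59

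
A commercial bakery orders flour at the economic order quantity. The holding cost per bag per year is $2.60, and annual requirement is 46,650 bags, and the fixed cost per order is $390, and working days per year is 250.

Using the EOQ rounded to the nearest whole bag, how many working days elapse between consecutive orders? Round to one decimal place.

2DS/H = 2·46,650·390/2.6 = 13,995,000.00
EOQ = √13,995,000.00 ≈ 3,740.99 → Q = 3,741 bags
Days between orders = 250 / (D/Q) = 250 / 12.470 ≈ 20.048

20.0 days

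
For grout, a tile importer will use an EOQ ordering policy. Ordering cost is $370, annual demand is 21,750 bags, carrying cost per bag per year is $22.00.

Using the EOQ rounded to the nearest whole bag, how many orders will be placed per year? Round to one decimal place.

25.4 orders per year

2DS/H = 2·21,750·370/22 = 731,590.91
EOQ = √731,590.91 ≈ 855.33 → Q = 855
N = D/Q = 21,750/855 ≈ 25.439 orders/yr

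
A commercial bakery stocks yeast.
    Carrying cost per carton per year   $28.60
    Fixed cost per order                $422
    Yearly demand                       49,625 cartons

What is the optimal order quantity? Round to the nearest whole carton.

Q* = √(2·D·S / H) = √(2·49,625·422 / 28.6) = √1,464,458.0 ≈ 1,210.15

1,210 cartons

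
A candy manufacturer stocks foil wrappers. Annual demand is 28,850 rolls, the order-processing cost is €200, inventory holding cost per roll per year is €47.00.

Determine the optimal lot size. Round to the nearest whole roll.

2DS/H = 2·28,850·200/47 = 245,531.91
EOQ = √245,531.91 ≈ 495.51

496 rolls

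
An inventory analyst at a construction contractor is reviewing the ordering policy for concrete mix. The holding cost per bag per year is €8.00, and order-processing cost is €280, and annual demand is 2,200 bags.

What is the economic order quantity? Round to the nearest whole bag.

392 bags

EOQ = √(2DS/H) = √(2 × 2,200 × 280 / 8)
    = √(154,000.00) ≈ 392.43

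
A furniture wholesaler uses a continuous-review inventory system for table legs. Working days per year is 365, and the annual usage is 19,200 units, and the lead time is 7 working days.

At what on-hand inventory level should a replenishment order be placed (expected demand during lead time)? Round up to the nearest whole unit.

369 units

Daily demand d = 19,200 / 365 = 52.603 units/day
Demand during lead time = 52.603 × 7 = 368.22
Reorder point = 368.22 → round up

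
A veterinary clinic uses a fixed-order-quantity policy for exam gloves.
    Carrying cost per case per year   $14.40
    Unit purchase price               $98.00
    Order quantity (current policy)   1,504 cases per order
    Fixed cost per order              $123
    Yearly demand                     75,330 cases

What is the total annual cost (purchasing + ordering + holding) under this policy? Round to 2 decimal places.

Orders/yr = 75,330/1,504 = 50.086; ordering cost = 50.086 × $123 = $6,160.63
Average inventory = 1,504/2 = 752; holding cost = 752 × $14.4 = $10,828.80
Purchase cost = D·C = 75,330 × 98 = $7,382,340.00
Total = $6,160.63 + $10,828.80 + $7,382,340.00 = $7,399,329.43

$7,399,329.43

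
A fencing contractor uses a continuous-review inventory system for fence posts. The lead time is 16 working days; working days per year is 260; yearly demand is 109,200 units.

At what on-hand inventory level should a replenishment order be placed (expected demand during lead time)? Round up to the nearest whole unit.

Daily demand d = 109,200 / 260 = 420.000 units/day
Demand during lead time = 420.000 × 16 = 6,720.00
Reorder point = 6,720.00 → round up

6,720 units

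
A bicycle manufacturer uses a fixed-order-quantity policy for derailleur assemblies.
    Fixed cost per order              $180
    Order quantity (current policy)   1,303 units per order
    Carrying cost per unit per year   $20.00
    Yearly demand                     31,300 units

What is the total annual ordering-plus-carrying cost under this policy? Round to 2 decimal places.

Annual ordering cost = (D/Q)·S = (31,300/1,303) × 180 = $4,323.87
Annual holding cost  = (Q/2)·H = (1,303/2) × 20 = $13,030.00
Total = $4,323.87 + $13,030.00 = $17,353.87

$17,353.87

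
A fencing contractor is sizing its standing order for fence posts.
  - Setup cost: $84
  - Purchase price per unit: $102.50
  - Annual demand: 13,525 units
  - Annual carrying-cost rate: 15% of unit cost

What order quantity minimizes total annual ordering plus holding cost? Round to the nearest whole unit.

Holding cost per unit per year: H = 15% × $102.5 = $15.3750
EOQ = √(2DS/H) = √(2 × 13,525 × 84 / 15.375)
    = √(147,785.37) ≈ 384.43

384 units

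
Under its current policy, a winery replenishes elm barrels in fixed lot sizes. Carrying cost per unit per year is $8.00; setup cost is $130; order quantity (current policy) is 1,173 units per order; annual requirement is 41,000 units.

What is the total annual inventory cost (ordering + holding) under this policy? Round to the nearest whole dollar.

Annual ordering cost = (D/Q)·S = (41,000/1,173) × 130 = $4,543.90
Annual holding cost  = (Q/2)·H = (1,173/2) × 8 = $4,692.00
Total = $4,543.90 + $4,692.00 = $9,235.90

$9,236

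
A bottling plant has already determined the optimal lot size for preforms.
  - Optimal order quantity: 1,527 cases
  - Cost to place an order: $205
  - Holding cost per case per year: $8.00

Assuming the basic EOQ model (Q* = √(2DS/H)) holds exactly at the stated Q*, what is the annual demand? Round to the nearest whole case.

45,497 cases per year

Since Q* = (2DS/H)^½, squaring gives Q*²·H = 2DS.
D = Q²H / (2S) = 1,527² × 8 / (2 × 205) = 45,497.15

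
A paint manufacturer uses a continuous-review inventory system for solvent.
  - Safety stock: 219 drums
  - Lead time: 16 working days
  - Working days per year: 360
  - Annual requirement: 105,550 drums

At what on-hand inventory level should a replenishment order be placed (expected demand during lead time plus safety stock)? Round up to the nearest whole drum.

4,911 drums

Daily demand d = 105,550 / 360 = 293.194 drums/day
Demand during lead time = 293.194 × 16 = 4,691.11
Reorder point = 4,691.11 + 219 = 4,910.11 → round up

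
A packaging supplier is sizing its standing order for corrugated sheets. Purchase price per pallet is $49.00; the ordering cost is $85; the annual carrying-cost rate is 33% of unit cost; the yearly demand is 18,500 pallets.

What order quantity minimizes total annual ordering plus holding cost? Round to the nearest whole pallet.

441 pallets

Carrying cost H = $49 × 33% = $16.1700/pallet/yr
2DS/H = 2·18,500·85/16.17 = 194,495.98
EOQ = √194,495.98 ≈ 441.02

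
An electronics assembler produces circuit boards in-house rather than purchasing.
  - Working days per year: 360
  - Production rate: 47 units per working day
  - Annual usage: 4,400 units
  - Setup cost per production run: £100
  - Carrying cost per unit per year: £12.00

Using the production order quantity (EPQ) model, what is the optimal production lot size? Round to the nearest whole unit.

315 units

d = 4,400/360 = 12.2222 units/day;  effective holding cost H(1 − d/p) = 12·(1 − 12.2222/47) = 8.87943
Q* = √(2DS / H_eff) = √(2·4,400·100 / 8.87943) ≈ 314.81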